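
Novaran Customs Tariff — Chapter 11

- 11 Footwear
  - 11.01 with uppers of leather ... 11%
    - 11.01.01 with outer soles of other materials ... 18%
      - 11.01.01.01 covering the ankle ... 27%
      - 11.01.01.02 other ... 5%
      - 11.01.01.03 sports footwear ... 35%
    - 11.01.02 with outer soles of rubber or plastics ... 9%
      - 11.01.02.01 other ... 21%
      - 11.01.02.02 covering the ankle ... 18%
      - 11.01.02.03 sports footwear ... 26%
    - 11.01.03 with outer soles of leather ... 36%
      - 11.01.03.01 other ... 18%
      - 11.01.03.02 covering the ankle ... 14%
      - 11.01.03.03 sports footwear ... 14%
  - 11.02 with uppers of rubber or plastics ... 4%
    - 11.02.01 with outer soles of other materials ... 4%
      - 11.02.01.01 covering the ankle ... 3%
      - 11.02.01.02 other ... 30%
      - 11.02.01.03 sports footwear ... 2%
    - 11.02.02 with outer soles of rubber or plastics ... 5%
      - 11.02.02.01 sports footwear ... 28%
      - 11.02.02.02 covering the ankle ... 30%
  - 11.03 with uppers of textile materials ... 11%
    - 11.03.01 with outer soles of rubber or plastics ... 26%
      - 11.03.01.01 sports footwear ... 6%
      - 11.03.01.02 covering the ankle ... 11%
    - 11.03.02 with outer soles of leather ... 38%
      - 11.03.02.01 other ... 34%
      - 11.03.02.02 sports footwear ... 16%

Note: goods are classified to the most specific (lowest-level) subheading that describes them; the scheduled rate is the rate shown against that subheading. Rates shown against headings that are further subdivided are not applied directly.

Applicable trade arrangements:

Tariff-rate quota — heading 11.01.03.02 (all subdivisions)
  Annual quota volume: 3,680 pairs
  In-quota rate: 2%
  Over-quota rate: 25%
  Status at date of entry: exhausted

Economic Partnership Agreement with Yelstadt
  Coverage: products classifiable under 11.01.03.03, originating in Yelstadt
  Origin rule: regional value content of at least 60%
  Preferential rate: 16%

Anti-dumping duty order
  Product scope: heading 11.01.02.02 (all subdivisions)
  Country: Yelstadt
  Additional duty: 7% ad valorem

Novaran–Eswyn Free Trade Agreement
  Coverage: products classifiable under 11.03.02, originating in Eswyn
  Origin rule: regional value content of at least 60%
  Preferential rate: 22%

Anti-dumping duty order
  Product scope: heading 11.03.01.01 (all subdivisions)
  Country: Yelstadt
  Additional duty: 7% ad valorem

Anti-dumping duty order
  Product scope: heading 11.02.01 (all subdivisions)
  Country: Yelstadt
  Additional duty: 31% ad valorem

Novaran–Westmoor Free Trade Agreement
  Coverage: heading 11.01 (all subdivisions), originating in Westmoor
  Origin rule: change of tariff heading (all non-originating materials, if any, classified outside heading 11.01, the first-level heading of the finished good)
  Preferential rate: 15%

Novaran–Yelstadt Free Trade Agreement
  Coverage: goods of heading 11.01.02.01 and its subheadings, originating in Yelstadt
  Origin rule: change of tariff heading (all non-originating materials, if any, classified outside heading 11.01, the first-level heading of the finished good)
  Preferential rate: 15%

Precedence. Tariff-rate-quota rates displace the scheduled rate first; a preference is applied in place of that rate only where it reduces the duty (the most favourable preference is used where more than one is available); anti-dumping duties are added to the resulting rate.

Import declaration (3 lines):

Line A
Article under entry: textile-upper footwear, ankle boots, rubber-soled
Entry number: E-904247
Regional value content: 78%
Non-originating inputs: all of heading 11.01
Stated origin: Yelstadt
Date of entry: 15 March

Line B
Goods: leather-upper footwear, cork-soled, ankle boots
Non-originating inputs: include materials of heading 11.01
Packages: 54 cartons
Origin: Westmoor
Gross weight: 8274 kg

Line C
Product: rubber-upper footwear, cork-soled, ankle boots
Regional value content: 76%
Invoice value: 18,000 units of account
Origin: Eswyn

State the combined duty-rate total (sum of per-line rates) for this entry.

41%

Line A: textile-upper → 11.03; rubber-soled → 11.03.01; ankle boots → 11.03.01.02. Scheduled 11%. Yelstadt agreement on 11.01.03.03: 11.03.01.02 not covered; Yelstadt agreement on 11.01.02.01: 11.03.01.02 not covered. → 11%.
Line B: leather-upper → 11.01; cork-soled → 11.01.01; ankle boots → 11.01.01.01. Scheduled 27%. Westmoor agreement on 11.01: CTH not met. → 27%.
Line C: rubber-upper → 11.02; cork-soled → 11.02.01; ankle boots → 11.02.01.01. Scheduled 3%. Eswyn agreement on 11.03.02: 11.02.01.01 not covered. → 3%.
Sum: 11% + 27% + 3% = 41%.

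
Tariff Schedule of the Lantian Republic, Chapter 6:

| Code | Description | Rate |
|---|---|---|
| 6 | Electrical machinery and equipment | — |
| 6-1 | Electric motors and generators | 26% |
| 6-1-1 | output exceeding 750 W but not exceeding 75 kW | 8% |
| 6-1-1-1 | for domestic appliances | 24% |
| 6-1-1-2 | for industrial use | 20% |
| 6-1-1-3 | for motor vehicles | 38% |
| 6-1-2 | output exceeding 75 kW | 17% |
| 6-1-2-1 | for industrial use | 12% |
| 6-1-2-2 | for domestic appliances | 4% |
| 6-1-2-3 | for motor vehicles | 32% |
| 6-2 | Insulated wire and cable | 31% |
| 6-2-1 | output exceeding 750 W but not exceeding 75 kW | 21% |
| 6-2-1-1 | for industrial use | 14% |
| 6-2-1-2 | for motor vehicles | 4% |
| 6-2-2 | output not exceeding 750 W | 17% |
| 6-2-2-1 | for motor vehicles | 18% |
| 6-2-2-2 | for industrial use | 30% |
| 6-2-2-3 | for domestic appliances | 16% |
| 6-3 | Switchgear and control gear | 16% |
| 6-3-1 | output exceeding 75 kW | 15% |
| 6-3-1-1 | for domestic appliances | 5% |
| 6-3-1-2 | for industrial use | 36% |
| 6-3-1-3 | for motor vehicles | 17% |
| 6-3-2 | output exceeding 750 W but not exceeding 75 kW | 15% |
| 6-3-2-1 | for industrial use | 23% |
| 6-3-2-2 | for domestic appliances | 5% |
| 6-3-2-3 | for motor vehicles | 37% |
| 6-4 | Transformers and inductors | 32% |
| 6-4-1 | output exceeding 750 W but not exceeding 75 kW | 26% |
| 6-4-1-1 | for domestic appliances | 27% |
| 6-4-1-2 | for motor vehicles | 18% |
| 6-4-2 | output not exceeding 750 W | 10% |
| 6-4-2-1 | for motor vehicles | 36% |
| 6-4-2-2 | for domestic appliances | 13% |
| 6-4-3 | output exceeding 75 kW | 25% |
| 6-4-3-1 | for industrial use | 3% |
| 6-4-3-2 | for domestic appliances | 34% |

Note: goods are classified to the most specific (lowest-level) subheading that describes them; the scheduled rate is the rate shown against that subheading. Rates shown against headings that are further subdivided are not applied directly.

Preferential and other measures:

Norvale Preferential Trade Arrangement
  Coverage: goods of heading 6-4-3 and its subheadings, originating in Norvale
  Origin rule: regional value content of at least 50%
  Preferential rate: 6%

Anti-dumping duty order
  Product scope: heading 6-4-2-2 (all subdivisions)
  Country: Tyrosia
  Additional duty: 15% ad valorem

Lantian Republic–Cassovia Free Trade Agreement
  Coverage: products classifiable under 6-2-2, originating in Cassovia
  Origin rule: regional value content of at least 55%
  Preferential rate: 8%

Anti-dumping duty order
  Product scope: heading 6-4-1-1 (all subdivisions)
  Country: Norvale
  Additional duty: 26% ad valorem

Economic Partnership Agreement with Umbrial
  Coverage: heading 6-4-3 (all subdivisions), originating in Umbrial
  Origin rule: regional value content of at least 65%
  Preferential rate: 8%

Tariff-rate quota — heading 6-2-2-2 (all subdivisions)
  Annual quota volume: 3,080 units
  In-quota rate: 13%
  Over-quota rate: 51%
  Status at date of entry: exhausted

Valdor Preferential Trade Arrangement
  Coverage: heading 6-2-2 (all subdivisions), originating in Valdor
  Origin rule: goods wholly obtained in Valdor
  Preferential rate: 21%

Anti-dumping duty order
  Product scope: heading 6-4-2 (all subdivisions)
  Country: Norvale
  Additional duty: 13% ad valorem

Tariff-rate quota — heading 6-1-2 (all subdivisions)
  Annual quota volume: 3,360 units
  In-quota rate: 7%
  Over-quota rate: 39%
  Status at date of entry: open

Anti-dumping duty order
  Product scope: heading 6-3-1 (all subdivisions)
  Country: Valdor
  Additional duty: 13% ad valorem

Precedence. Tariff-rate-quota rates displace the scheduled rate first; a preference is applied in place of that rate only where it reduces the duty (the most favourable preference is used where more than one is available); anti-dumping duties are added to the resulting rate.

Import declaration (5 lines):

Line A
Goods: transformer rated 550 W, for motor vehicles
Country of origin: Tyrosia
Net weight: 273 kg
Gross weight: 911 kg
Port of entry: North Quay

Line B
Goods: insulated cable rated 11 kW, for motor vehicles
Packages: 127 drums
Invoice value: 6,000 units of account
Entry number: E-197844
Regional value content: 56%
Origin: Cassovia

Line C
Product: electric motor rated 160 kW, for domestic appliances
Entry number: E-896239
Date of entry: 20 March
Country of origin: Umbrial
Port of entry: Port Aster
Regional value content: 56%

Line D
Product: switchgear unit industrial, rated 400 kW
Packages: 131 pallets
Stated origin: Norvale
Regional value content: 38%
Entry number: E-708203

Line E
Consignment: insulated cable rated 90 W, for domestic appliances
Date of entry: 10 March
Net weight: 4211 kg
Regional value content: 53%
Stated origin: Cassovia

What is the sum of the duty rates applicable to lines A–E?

Line A: transformer → 6-4; rated 550 W → 6-4-2; for motor vehicles → 6-4-2-1. Scheduled 36%. No special measure applies. → 36%.
Line B: insulated cable → 6-2; rated 11 kW → 6-2-1; for motor vehicles → 6-2-1-2. Scheduled 4%. Cassovia agreement on 6-2-2: 6-2-1-2 not covered. → 4%.
Line C: electric motor → 6-1; rated 160 kW → 6-1-2; for domestic appliances → 6-1-2-2. Scheduled 4%. quota on 6-1-2 open → in-quota 7%; Umbrial agreement on 6-4-3: 6-1-2-2 not covered. → 7%.
Line D: switchgear unit → 6-3; rated 400 kW → 6-3-1; industrial → 6-3-1-2. Scheduled 36%. Norvale agreement on 6-4-3: 6-3-1-2 not covered. → 36%.
Line E: insulated cable → 6-2; rated 90 W → 6-2-2; for domestic appliances → 6-2-2-3. Scheduled 16%. Cassovia agreement on 6-2-2: RVC < 55%. → 16%.
Sum: 36% + 4% + 7% + 36% + 16% = 99%.

99%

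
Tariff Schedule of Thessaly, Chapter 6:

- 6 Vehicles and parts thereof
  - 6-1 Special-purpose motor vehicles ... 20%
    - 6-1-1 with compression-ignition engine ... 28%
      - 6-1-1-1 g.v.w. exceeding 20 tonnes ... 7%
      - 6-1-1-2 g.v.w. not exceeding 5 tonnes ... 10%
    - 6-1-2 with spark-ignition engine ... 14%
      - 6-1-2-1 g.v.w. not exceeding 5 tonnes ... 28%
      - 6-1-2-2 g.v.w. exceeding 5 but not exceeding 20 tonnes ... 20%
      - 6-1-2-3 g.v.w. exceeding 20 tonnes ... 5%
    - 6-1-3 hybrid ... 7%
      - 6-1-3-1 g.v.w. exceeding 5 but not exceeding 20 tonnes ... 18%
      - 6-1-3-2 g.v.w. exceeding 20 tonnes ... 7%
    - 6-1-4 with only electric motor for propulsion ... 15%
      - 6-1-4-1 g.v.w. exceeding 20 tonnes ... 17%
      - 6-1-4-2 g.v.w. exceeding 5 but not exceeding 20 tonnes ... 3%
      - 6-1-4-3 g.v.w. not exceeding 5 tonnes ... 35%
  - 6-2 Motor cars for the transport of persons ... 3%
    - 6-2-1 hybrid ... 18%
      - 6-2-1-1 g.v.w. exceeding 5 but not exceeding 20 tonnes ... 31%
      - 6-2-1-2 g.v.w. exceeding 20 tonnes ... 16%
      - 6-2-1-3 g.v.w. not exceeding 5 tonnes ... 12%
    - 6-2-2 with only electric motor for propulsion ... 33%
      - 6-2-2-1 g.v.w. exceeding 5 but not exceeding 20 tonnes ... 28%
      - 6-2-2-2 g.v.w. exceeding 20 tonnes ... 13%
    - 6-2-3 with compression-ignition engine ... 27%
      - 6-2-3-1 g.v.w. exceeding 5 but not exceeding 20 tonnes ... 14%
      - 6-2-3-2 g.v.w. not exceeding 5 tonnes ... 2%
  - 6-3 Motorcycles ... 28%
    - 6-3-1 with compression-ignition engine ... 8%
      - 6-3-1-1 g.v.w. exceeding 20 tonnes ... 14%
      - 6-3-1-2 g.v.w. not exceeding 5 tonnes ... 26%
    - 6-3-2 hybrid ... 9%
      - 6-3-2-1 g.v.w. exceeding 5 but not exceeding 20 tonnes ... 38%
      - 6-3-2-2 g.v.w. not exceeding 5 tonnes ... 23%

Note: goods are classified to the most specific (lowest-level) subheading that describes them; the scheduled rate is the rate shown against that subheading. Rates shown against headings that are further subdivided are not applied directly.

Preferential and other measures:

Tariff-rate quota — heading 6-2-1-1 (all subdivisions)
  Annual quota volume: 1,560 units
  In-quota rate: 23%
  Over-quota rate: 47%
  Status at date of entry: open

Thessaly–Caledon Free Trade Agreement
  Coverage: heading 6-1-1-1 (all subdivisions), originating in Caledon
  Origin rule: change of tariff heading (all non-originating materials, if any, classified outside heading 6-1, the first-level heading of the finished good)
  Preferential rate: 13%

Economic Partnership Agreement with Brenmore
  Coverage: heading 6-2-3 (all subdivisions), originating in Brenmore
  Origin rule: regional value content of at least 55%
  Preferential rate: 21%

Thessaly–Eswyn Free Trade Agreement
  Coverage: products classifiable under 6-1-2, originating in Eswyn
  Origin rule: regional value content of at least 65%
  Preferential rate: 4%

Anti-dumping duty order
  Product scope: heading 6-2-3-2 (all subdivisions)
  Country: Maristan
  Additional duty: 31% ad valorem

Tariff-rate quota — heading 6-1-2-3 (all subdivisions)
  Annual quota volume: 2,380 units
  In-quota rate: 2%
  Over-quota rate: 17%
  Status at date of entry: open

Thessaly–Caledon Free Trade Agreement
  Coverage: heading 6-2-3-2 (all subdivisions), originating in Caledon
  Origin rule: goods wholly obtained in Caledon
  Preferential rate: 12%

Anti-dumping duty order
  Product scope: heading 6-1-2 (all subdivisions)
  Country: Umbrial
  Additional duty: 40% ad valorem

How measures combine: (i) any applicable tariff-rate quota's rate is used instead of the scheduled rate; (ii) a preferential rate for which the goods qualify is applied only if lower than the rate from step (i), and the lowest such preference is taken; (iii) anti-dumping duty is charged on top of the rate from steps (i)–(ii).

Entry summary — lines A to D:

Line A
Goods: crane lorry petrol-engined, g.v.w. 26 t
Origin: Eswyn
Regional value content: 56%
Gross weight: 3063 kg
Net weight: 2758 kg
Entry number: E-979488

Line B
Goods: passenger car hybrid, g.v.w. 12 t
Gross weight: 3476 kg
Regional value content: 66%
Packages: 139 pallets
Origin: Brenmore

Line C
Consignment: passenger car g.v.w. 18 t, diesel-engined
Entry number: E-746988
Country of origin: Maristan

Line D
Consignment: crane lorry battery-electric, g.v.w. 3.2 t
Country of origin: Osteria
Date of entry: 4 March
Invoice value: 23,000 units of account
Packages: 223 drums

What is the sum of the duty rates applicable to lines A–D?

Line A: crane lorry → 6-1; petrol-engined → 6-1-2; g.v.w. 26 t → 6-1-2-3. Scheduled 5%. quota on 6-1-2-3 open → in-quota 2%; Eswyn agreement on 6-1-2: RVC < 65%. → 2%.
Line B: passenger car → 6-2; hybrid → 6-2-1; g.v.w. 12 t → 6-2-1-1. Scheduled 31%. quota on 6-2-1-1 open → in-quota 23%; Brenmore agreement on 6-2-3: 6-2-1-1 not covered. → 23%.
Line C: passenger car → 6-2; diesel-engined → 6-2-3; g.v.w. 18 t → 6-2-3-1. Scheduled 14%. No special measure applies. → 14%.
Line D: crane lorry → 6-1; battery-electric → 6-1-4; g.v.w. 3.2 t → 6-1-4-3. Scheduled 35%. No special measure applies. → 35%.
Sum: 2% + 23% + 14% + 35% = 74%.

74%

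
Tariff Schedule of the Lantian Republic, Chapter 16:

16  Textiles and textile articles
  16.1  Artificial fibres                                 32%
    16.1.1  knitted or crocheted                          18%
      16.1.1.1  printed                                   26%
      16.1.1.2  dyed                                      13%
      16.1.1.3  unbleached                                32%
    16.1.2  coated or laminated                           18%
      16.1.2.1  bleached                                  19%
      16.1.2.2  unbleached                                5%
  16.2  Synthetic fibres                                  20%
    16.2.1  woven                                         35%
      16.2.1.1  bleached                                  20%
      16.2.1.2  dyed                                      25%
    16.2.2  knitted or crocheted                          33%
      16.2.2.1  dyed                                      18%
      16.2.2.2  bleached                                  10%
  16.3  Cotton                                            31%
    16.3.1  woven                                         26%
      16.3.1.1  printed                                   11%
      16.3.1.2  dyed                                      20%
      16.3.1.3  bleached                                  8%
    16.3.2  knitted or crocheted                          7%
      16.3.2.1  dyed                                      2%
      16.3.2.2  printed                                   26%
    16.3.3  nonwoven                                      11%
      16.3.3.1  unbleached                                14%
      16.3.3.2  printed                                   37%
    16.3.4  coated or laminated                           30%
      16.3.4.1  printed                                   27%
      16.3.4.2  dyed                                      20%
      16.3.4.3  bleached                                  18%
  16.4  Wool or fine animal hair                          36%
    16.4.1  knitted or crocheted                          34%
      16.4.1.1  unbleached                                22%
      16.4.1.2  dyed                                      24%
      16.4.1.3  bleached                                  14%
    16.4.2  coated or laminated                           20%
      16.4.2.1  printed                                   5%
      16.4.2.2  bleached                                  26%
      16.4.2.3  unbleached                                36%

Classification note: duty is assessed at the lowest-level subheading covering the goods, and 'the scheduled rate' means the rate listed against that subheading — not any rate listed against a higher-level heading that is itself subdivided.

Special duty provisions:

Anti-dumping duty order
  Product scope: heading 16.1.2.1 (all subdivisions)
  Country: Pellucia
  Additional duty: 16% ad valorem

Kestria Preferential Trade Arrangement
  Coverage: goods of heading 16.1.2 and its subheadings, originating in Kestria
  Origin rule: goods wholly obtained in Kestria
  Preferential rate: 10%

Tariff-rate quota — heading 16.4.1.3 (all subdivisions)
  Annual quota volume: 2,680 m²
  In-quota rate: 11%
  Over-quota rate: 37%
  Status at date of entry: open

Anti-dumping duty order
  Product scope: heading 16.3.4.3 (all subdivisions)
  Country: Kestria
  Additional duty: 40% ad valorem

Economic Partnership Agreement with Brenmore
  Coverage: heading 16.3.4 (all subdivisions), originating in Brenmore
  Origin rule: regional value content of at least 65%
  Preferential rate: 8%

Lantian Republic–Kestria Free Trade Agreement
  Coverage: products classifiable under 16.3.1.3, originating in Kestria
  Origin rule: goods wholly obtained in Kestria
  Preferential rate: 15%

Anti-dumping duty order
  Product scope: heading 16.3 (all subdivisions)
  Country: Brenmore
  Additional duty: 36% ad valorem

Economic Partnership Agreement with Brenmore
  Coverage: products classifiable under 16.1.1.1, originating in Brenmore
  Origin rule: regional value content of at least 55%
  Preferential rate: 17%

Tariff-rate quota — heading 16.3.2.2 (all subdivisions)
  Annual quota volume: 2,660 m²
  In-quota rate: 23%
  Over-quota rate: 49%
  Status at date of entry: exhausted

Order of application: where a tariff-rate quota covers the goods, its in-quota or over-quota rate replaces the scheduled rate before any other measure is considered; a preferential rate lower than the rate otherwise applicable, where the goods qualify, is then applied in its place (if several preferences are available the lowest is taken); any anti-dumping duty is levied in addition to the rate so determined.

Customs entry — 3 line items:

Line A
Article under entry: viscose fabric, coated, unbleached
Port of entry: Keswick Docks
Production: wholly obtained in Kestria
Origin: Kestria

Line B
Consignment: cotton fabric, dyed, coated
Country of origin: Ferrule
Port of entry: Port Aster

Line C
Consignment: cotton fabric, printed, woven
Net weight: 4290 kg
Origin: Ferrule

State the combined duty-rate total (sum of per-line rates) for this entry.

Line A: viscose → 16.1; coated → 16.1.2; unbleached → 16.1.2.2. Scheduled 5%. Kestria agreement on 16.1.2: wholly obtained → 10% available; Kestria agreement on 16.3.1.3: 16.1.2.2 not covered; preference 10% not lower than 5% → no reduction. → 5%.
Line B: cotton → 16.3; coated → 16.3.4; dyed → 16.3.4.2. Scheduled 20%. No special measure applies. → 20%.
Line C: cotton → 16.3; woven → 16.3.1; printed → 16.3.1.1. Scheduled 11%. No special measure applies. → 11%.
Sum: 5% + 20% + 11% = 36%.

36%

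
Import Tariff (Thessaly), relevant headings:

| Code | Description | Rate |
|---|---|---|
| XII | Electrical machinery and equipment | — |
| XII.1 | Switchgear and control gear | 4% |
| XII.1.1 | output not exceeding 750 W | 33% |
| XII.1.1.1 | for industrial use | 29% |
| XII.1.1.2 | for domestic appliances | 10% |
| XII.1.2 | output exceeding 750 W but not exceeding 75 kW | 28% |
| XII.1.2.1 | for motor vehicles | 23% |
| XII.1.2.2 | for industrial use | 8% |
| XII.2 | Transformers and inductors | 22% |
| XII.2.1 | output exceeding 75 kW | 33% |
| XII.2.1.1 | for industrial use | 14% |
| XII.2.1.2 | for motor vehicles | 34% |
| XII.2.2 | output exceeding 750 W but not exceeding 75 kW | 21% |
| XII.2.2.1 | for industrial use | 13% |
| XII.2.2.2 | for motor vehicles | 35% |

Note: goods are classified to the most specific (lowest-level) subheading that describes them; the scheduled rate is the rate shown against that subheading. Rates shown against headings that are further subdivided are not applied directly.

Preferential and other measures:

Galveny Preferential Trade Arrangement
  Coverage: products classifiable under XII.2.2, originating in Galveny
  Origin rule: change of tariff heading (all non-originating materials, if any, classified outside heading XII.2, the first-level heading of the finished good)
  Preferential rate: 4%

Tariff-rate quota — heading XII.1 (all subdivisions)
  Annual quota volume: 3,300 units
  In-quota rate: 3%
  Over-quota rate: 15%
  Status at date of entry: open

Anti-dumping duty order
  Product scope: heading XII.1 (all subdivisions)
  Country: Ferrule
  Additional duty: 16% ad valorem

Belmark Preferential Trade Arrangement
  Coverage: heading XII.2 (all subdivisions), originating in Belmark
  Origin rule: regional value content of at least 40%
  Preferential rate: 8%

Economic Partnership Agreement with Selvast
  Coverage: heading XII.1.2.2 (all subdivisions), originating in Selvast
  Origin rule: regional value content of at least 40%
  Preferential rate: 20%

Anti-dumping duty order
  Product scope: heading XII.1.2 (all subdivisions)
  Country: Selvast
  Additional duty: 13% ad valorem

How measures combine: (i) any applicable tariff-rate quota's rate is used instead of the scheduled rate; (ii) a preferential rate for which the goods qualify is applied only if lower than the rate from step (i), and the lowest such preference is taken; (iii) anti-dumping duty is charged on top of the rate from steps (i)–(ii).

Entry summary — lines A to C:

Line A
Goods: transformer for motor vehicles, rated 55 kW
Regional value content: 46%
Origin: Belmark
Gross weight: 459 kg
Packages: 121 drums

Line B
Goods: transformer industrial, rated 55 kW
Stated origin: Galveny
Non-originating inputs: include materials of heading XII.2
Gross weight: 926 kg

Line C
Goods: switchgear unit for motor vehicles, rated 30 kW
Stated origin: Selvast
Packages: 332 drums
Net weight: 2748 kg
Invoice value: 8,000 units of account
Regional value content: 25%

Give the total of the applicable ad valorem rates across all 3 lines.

37%

Line A: transformer → XII.2; rated 55 kW → XII.2.2; for motor vehicles → XII.2.2.2. Scheduled 35%. Belmark agreement on XII.2: RVC ≥ 40% → 8% available; preferential 8%. → 8%.
Line B: transformer → XII.2; rated 55 kW → XII.2.2; industrial → XII.2.2.1. Scheduled 13%. Galveny agreement on XII.2.2: CTH not met. → 13%.
Line C: switchgear unit → XII.1; rated 30 kW → XII.1.2; for motor vehicles → XII.1.2.1. Scheduled 23%. quota on XII.1 open → in-quota 3%; Selvast agreement on XII.1.2.2: XII.1.2.1 not covered; anti-dumping (Selvast, XII.1.2): +13%; total 3% + 13% = 16%. → 16%.
Sum: 8% + 13% + 16% = 37%.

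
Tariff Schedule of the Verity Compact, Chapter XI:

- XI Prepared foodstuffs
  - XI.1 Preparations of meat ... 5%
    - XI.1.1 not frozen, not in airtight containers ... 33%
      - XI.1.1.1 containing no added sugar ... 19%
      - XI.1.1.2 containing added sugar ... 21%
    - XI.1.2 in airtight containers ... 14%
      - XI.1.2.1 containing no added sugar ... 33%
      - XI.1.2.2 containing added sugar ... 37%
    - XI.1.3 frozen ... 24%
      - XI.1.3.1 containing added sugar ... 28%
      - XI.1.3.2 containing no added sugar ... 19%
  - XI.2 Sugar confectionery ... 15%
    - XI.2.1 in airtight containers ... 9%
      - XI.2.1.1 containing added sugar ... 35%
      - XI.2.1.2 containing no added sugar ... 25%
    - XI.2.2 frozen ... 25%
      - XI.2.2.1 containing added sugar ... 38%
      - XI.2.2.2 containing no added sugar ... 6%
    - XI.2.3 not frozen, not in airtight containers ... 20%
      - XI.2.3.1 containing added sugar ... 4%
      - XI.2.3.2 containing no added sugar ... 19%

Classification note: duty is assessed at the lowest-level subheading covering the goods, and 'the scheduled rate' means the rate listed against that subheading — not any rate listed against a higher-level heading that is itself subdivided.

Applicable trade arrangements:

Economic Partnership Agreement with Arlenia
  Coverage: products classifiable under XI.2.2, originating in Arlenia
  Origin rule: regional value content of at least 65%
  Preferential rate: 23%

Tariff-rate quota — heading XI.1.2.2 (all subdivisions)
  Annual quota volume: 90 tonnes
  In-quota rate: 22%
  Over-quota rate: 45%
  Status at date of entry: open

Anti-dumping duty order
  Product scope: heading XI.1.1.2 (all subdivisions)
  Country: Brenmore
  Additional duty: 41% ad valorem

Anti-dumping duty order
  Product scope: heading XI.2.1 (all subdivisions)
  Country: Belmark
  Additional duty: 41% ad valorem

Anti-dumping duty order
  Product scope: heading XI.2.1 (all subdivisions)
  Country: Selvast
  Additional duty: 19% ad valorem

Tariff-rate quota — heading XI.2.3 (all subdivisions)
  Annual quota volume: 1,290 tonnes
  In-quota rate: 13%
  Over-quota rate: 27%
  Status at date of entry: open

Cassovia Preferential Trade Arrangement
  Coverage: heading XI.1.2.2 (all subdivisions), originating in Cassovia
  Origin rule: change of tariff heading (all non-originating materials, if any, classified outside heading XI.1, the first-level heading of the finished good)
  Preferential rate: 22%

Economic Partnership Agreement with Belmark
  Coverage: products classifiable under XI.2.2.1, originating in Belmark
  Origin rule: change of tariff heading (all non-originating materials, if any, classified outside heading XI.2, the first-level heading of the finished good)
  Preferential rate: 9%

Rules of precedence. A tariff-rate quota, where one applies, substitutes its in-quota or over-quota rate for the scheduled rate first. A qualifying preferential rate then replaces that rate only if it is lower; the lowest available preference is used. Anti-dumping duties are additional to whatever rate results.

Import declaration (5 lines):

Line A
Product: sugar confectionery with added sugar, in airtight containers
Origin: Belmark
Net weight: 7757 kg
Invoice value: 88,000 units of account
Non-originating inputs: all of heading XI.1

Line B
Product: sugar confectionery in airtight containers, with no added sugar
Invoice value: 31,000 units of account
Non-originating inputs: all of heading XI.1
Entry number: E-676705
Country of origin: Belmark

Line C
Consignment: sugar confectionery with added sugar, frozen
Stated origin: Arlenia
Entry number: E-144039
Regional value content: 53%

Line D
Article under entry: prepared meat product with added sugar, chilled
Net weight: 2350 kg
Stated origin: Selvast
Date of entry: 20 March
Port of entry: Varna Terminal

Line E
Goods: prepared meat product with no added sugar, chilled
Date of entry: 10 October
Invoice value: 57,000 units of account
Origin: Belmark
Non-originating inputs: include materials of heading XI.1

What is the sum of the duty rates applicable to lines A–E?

220%

Line A: sugar confectionery → XI.2; in airtight containers → XI.2.1; with added sugar → XI.2.1.1. Scheduled 35%. Belmark agreement on XI.2.2.1: XI.2.1.1 not covered; anti-dumping (Belmark, XI.2.1): +41%; total 35% + 41% = 76%. → 76%.
Line B: sugar confectionery → XI.2; in airtight containers → XI.2.1; with no added sugar → XI.2.1.2. Scheduled 25%. Belmark agreement on XI.2.2.1: XI.2.1.2 not covered; anti-dumping (Belmark, XI.2.1): +41%; total 25% + 41% = 66%. → 66%.
Line C: sugar confectionery → XI.2; frozen → XI.2.2; with added sugar → XI.2.2.1. Scheduled 38%. Arlenia agreement on XI.2.2: RVC < 65%. → 38%.
Line D: prepared meat product → XI.1; chilled → XI.1.1; with added sugar → XI.1.1.2. Scheduled 21%. No special measure applies. → 21%.
Line E: prepared meat product → XI.1; chilled → XI.1.1; with no added sugar → XI.1.1.1. Scheduled 19%. Belmark agreement on XI.2.2.1: XI.1.1.1 not covered. → 19%.
Sum: 76% + 66% + 38% + 21% + 19% = 220%.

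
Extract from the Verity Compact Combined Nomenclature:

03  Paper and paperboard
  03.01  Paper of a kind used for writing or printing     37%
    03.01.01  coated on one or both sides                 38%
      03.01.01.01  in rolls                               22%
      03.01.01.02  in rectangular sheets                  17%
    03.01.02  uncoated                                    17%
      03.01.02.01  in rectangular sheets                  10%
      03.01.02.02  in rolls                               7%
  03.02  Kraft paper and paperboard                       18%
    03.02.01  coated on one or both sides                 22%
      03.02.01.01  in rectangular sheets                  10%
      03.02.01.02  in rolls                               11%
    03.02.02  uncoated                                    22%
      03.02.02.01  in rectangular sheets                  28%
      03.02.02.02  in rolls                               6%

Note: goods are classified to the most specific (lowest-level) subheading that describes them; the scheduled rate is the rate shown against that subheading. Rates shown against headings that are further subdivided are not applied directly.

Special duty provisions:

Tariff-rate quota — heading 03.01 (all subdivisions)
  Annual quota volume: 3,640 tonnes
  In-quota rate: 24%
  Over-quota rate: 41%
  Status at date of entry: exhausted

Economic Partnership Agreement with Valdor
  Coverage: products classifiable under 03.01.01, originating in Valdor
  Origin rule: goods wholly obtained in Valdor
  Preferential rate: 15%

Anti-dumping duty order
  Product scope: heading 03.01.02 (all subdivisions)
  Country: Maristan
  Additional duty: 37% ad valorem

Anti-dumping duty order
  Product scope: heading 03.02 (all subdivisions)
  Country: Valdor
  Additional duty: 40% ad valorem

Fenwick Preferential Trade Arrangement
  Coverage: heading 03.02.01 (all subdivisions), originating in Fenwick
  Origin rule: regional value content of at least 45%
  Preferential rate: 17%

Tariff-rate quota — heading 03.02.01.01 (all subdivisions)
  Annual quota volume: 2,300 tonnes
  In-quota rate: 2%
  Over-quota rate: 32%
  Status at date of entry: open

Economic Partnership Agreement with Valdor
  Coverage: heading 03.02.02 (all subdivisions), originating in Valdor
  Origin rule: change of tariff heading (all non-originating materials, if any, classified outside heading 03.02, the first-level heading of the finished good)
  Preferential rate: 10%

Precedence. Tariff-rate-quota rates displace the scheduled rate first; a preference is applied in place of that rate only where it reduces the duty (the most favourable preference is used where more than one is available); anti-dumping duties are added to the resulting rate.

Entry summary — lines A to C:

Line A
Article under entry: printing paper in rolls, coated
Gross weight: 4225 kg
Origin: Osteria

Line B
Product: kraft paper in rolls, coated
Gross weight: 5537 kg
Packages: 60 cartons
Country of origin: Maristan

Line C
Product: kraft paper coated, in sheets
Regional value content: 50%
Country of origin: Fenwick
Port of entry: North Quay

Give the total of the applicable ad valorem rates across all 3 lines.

Line A: printing paper → 03.01; coated → 03.01.01; in rolls → 03.01.01.01. Scheduled 22%. quota on 03.01 exhausted → over-quota 41%. → 41%.
Line B: kraft paper → 03.02; coated → 03.02.01; in rolls → 03.02.01.02. Scheduled 11%. No special measure applies. → 11%.
Line C: kraft paper → 03.02; coated → 03.02.01; in sheets → 03.02.01.01. Scheduled 10%. quota on 03.02.01.01 open → in-quota 2%; Fenwick agreement on 03.02.01: RVC ≥ 45% → 17% available; preference 17% not lower than 2% → no reduction. → 2%.
Sum: 41% + 11% + 2% = 54%.

54%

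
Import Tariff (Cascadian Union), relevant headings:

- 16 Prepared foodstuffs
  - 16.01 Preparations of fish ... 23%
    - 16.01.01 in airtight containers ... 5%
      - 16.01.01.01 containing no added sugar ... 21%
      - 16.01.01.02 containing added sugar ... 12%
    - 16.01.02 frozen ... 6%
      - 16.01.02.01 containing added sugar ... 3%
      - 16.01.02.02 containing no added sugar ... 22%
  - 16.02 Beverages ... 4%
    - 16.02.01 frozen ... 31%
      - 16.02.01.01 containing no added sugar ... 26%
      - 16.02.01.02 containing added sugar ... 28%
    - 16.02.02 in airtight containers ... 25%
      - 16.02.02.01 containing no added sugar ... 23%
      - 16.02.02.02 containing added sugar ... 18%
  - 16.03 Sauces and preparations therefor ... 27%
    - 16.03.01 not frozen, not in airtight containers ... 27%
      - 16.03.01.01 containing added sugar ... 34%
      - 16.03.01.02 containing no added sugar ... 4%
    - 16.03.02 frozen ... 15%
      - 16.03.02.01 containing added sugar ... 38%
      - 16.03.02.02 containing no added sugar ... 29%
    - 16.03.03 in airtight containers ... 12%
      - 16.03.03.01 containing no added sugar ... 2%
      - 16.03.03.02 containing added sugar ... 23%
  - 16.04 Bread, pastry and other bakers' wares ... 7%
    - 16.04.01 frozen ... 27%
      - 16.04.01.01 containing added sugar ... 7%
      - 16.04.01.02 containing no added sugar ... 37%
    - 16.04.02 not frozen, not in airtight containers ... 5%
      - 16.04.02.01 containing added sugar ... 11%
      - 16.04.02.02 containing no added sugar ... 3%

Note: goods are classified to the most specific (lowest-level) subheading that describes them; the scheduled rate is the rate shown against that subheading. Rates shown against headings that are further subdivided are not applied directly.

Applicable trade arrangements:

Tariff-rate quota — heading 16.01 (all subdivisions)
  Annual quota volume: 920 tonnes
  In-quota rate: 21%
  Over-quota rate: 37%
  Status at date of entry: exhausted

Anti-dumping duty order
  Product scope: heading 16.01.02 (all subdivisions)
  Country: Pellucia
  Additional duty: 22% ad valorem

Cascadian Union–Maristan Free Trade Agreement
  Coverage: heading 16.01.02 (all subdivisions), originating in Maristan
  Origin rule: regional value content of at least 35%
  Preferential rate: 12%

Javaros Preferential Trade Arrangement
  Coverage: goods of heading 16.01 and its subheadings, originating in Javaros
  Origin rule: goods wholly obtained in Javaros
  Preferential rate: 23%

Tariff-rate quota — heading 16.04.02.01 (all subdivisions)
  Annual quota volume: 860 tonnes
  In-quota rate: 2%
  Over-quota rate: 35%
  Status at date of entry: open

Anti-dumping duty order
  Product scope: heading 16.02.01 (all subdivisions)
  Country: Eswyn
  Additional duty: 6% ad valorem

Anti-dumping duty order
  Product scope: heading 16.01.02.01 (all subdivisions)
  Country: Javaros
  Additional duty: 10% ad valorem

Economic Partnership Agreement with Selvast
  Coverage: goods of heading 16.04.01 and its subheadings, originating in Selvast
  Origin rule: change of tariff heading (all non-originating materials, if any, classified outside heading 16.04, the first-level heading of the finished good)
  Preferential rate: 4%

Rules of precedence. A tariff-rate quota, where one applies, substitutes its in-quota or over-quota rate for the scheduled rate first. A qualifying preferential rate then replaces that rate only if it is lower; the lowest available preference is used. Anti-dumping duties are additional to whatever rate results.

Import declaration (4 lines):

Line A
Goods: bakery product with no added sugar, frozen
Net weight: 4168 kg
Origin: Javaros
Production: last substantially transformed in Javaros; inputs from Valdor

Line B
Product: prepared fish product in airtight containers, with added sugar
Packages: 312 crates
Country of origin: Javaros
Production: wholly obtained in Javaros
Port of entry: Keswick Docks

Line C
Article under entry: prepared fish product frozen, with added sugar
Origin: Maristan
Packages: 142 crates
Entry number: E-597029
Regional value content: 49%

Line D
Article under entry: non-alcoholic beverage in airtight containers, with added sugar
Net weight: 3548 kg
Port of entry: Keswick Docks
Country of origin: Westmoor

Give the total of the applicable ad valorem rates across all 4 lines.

Line A: bakery product → 16.04; frozen → 16.04.01; with no added sugar → 16.04.01.02. Scheduled 37%. Javaros agreement on 16.01: 16.04.01.02 not covered. → 37%.
Line B: prepared fish product → 16.01; in airtight containers → 16.01.01; with added sugar → 16.01.01.02. Scheduled 12%. quota on 16.01 exhausted → over-quota 37%; Javaros agreement on 16.01: wholly obtained → 23% available; preferential 23%. → 23%.
Line C: prepared fish product → 16.01; frozen → 16.01.02; with added sugar → 16.01.02.01. Scheduled 3%. quota on 16.01 exhausted → over-quota 37%; Maristan agreement on 16.01.02: RVC ≥ 35% → 12% available; preferential 12%. → 12%.
Line D: non-alcoholic beverage → 16.02; in airtight containers → 16.02.02; with added sugar → 16.02.02.02. Scheduled 18%. No special measure applies. → 18%.
Sum: 37% + 23% + 12% + 18% = 90%.

90%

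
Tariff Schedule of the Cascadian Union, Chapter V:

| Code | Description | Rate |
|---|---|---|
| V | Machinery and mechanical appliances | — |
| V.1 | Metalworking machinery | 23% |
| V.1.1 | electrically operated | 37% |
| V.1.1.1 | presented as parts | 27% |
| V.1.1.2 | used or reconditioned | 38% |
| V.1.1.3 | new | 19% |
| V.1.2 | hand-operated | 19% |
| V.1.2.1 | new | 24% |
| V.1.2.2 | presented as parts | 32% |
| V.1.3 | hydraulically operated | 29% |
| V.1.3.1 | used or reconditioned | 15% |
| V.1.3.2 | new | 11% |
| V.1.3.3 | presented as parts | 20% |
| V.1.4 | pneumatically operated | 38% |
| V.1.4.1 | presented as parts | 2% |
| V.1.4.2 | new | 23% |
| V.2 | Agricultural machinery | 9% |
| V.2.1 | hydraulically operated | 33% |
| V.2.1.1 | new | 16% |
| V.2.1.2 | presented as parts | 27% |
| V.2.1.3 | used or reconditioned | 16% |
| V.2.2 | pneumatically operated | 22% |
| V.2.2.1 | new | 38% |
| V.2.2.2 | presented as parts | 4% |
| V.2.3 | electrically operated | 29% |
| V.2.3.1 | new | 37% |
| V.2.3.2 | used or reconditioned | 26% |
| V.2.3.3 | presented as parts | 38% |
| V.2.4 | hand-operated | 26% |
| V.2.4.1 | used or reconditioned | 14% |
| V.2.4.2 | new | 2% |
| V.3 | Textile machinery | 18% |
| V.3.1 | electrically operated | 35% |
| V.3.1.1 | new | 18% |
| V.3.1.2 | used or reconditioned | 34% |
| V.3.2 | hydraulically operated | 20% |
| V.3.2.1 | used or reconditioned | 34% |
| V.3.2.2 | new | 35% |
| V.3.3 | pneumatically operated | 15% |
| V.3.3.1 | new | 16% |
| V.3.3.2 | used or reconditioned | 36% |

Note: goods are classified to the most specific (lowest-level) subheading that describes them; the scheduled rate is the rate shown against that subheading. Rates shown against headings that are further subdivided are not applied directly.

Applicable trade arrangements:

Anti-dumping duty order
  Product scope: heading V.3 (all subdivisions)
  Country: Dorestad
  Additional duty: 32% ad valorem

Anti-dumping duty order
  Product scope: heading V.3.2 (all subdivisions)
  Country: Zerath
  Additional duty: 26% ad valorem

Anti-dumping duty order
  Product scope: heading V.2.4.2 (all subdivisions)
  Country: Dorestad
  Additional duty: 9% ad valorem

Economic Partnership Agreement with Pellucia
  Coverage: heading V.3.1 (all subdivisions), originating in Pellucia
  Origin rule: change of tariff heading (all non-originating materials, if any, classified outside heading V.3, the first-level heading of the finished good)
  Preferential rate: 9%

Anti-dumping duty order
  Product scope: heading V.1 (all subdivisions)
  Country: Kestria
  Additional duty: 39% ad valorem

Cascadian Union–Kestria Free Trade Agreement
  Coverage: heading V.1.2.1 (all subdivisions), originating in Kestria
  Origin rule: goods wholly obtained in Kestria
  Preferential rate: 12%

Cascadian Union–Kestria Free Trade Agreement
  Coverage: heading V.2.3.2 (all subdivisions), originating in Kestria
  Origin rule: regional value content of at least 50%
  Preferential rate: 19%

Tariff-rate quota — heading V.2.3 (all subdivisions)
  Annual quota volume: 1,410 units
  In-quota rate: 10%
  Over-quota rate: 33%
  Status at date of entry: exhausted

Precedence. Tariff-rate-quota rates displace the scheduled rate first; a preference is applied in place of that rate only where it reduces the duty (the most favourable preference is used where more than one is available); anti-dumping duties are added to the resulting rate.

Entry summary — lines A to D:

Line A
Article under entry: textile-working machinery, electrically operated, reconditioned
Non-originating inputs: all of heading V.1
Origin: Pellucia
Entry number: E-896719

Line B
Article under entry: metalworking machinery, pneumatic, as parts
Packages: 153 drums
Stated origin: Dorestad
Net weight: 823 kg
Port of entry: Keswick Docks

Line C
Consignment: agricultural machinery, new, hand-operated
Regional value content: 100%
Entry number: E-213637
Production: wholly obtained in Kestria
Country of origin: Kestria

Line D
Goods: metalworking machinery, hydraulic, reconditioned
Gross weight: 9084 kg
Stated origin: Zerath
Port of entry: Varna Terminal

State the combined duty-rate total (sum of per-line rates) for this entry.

Line A: textile-working → V.3; electrically operated → V.3.1; reconditioned → V.3.1.2. Scheduled 34%. Pellucia agreement on V.3.1: CTH met → 9% available; preferential 9%. → 9%.
Line B: metalworking → V.1; pneumatic → V.1.4; as parts → V.1.4.1. Scheduled 2%. No special measure applies. → 2%.
Line C: agricultural → V.2; hand-operated → V.2.4; new → V.2.4.2. Scheduled 2%. Kestria agreement on V.1.2.1: V.2.4.2 not covered; Kestria agreement on V.2.3.2: V.2.4.2 not covered. → 2%.
Line D: metalworking → V.1; hydraulic → V.1.3; reconditioned → V.1.3.1. Scheduled 15%. No special measure applies. → 15%.
Sum: 9% + 2% + 2% + 15% = 28%.

28%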